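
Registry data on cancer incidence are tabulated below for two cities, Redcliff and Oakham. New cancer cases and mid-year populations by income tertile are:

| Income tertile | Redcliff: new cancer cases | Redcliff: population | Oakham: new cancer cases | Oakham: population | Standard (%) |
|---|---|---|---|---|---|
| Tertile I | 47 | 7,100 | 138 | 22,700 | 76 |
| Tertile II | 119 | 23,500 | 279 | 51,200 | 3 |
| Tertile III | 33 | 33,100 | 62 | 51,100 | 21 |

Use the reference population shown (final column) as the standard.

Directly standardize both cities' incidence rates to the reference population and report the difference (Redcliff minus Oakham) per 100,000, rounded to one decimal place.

Income-specific rates per 100,000 for Redcliff: 661.97, 506.38, 99.70.
For Oakham: 607.93, 544.92, 121.33.
Standard weights: 0.76, 0.03, 0.21.
Redcliff: 0.7600×661.97 + 0.0300×506.38 + 0.2100×99.70 = 539.2266 per 100,000.
Oakham: 0.7600×607.93 + 0.0300×544.92 + 0.2100×121.33 = 503.8535 per 100,000.
Difference = 539.2266 − 503.8535 = 35.3731.

35.4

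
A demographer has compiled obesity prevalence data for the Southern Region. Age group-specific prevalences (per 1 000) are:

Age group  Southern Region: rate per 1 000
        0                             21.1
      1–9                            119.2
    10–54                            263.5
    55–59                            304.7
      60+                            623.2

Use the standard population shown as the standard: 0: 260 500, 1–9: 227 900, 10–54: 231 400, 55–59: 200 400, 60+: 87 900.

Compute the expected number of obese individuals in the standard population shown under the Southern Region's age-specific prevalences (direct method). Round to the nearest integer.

209477

Expected obese individuals = Σ (standard pop × age-specific rate ÷ 1 000)
= 260 500×21.1/1 000 + 227 900×119.2/1 000 + 231 400×263.5/1 000 + 200 400×304.7/1 000 + 87 900×623.2/1 000
= 5496.55 + 27165.68 + 60973.90 + 61061.88 + 54779.28 = 209477.29.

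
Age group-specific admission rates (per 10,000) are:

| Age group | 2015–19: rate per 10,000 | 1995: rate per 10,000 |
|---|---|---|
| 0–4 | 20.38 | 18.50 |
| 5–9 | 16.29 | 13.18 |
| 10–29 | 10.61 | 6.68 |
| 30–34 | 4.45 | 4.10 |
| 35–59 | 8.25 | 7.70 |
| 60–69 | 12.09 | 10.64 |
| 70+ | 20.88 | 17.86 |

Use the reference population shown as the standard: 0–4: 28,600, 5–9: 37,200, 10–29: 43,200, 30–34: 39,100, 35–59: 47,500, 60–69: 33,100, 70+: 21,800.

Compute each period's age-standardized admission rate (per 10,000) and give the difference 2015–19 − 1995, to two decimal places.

1.97

Standard total = 250,500; weights = 0.1142, 0.1485, 0.1725, 0.1561, 0.1896, 0.1321, 0.0870.
2015–19: 0.1142×20.38 + 0.1485×16.29 + 0.1725×10.61 + 0.1561×4.45 + 0.1896×8.25 + 0.1321×12.09 + 0.0870×20.88 = 12.2493 per 10,000.
1995: 0.1142×18.50 + 0.1485×13.18 + 0.1725×6.68 + 0.1561×4.10 + 0.1896×7.70 + 0.1321×10.64 + 0.0870×17.86 = 10.2817 per 10,000.
Difference = 12.2493 − 10.2817 = 1.9676.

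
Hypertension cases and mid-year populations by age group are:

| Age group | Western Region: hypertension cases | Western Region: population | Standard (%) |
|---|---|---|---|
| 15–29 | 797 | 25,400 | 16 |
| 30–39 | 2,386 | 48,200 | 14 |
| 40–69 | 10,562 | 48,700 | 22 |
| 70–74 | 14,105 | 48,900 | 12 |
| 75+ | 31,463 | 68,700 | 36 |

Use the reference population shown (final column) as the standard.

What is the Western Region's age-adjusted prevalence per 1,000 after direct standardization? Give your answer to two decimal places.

Age-specific rates per 1,000 for the Western Region: 31.378, 49.502, 216.879, 288.446, 457.977.
Standard weights: 0.16, 0.14, 0.22, 0.12, 0.36.
Standardized rate: 0.1600×31.378 + 0.1400×49.502 + 0.2200×216.879 + 0.1200×288.446 + 0.3600×457.977 = 259.1492 per 1,000.

259.15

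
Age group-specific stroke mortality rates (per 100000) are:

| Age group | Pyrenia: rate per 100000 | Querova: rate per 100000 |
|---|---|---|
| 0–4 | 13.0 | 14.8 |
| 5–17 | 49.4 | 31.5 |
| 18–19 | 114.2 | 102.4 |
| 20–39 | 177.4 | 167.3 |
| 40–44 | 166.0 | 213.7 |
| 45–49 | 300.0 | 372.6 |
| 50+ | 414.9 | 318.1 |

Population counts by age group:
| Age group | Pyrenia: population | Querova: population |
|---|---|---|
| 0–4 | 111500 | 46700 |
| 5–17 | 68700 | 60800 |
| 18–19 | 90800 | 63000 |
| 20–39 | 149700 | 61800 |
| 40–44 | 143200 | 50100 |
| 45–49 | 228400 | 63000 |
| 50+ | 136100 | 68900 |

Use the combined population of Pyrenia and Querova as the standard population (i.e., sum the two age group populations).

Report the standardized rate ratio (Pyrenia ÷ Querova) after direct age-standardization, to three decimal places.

Combined standard total = 1342700; weights = 0.1178, 0.0964, 0.1145, 0.1575, 0.1440, 0.2170, 0.1527.
Pyrenia: 0.1178×13.0 + 0.0964×49.4 + 0.1145×114.2 + 0.1575×177.4 + 0.1440×166.0 + 0.2170×300.0 + 0.1527×414.9 = 199.6725 per 100000.
Querova: 0.1178×14.8 + 0.0964×31.5 + 0.1145×102.4 + 0.1575×167.3 + 0.1440×213.7 + 0.2170×372.6 + 0.1527×318.1 = 203.0595 per 100000.
Ratio = 199.6725 ÷ 203.0595 = 0.98332.

0.983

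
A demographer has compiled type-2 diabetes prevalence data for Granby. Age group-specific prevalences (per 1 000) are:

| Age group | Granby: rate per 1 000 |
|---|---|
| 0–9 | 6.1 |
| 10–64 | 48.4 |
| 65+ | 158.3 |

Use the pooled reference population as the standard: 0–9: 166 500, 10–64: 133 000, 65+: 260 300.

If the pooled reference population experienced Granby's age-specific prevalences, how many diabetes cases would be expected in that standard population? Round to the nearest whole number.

Expected diabetes cases = Σ (standard pop × age-specific rate ÷ 1 000)
= 166 500×6.1/1 000 + 133 000×48.4/1 000 + 260 300×158.3/1 000
= 1015.65 + 6437.20 + 41205.49 = 48658.34.

48658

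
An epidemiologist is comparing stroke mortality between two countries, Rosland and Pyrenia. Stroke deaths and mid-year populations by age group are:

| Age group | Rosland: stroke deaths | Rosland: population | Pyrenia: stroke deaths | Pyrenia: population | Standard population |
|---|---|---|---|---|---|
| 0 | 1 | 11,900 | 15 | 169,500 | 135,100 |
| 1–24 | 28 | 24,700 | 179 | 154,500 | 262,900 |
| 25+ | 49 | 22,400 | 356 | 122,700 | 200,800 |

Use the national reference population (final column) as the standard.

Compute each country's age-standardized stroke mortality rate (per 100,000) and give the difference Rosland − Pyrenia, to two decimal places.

Age-specific rates per 100,000 for Rosland: 8.40, 113.36, 218.75.
For Pyrenia: 8.85, 115.86, 290.14.
Standard total = 598,800; weights = 0.2256, 0.4390, 0.3353.
Rosland: 0.2256×8.40 + 0.4390×113.36 + 0.3353×218.75 = 125.0212 per 100,000.
Pyrenia: 0.2256×8.85 + 0.4390×115.86 + 0.3353×290.14 = 150.1576 per 100,000.
Difference = 125.0212 − 150.1576 = -25.1363.

-25.14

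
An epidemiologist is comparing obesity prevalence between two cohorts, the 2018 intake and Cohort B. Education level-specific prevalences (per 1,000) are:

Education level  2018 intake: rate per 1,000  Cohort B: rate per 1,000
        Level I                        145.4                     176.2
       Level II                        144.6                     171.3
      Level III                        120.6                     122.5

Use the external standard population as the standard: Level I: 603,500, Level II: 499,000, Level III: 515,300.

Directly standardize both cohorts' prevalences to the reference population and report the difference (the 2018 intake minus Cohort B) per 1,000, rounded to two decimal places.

-20.33

Standard total = 1,617,800; weights = 0.3730, 0.3084, 0.3185.
The 2018 intake: 0.3730×145.4 + 0.3084×144.6 + 0.3185×120.6 = 137.2540 per 1,000.
Cohort B: 0.3730×176.2 + 0.3084×171.3 + 0.3185×122.5 = 157.5842 per 1,000.
Difference = 137.2540 − 157.5842 = -20.3302.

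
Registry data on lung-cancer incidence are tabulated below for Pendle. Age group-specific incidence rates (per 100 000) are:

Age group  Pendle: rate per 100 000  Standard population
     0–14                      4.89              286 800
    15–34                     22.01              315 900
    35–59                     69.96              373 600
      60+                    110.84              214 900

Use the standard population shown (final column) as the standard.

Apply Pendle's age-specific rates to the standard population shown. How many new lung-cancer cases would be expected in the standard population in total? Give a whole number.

Expected new lung-cancer cases = Σ (standard pop × age-specific rate ÷ 100 000)
= 286 800×4.89/100 000 + 315 900×22.01/100 000 + 373 600×69.96/100 000 + 214 900×110.84/100 000
= 14.02 + 69.53 + 261.37 + 238.20 = 583.12.

583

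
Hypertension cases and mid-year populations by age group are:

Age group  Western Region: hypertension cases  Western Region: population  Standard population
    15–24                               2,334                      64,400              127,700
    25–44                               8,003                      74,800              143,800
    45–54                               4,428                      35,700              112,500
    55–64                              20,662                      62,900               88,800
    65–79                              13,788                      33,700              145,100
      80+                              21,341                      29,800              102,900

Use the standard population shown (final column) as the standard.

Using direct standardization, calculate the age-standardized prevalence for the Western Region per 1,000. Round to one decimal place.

Age-specific rates per 1,000 for the Western Region: 36.242, 106.992, 124.034, 328.490, 409.139, 716.141.
Standard total = 720,800; weights = 0.1772, 0.1995, 0.1561, 0.1232, 0.2013, 0.1428.
Standardized rate: 0.1772×36.242 + 0.1995×106.992 + 0.1561×124.034 + 0.1232×328.490 + 0.2013×409.139 + 0.1428×716.141 = 272.1896 per 1,000.

272.2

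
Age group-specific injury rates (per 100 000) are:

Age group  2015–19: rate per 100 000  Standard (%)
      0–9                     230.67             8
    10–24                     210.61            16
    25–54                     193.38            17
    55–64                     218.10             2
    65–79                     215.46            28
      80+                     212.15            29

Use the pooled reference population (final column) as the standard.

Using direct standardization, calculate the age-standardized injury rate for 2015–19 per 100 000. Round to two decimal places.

211.24

Standard weights: 0.08, 0.16, 0.17, 0.02, 0.28, 0.29.
Standardized rate: 0.0800×230.67 + 0.1600×210.61 + 0.1700×193.38 + 0.0200×218.10 + 0.2800×215.46 + 0.2900×212.15 = 211.2401 per 100 000.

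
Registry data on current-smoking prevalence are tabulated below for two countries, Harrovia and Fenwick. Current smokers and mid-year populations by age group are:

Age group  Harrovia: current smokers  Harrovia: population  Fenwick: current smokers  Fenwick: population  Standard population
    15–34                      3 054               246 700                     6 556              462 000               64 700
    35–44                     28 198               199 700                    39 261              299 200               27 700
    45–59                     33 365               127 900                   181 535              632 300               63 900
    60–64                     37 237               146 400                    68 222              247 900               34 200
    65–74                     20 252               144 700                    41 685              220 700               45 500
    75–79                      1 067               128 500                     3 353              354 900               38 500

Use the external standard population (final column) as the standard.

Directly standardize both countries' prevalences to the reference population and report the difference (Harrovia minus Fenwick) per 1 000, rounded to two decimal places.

Age-specific rates per 1 000 for Harrovia: 12.379, 141.202, 260.868, 254.351, 139.959, 8.304.
For Fenwick: 14.190, 131.220, 287.103, 275.200, 188.876, 9.448.
Standard total = 274 500; weights = 0.2357, 0.1009, 0.2328, 0.1246, 0.1658, 0.1403.
Harrovia: 0.2357×12.379 + 0.1009×141.202 + 0.2328×260.868 + 0.1246×254.351 + 0.1658×139.959 + 0.1403×8.304 = 133.9464 per 1 000.
Fenwick: 0.2357×14.190 + 0.1009×131.220 + 0.2328×287.103 + 0.1246×275.200 + 0.1658×188.876 + 0.1403×9.448 = 150.3396 per 1 000.
Difference = 133.9464 − 150.3396 = -16.3931.

-16.39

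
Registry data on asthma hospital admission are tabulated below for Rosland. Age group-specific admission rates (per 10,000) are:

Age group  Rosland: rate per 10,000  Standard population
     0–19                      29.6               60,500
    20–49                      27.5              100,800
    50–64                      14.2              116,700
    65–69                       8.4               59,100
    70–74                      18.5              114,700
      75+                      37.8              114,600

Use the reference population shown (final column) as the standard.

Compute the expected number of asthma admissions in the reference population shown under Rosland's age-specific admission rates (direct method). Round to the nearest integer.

1317

Expected asthma admissions = Σ (standard pop × age-specific rate ÷ 10,000)
= 60,500×29.6/10,000 + 100,800×27.5/10,000 + 116,700×14.2/10,000 + 59,100×8.4/10,000 + 114,700×18.5/10,000 + 114,600×37.8/10,000
= 179.08 + 277.20 + 165.71 + 49.64 + 212.19 + 433.19 = 1317.02.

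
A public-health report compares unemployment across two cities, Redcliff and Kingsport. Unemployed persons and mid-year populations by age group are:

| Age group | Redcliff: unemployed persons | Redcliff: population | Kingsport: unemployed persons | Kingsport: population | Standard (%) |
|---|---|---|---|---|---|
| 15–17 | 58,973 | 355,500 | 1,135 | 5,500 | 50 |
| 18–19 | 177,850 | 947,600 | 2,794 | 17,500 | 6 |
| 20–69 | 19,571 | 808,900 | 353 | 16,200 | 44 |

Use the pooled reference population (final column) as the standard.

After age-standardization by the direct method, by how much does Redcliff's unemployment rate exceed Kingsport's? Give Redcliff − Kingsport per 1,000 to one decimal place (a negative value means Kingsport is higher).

-17.5

Age-specific rates per 1,000 for Redcliff: 165.887, 187.685, 24.195.
For Kingsport: 206.364, 159.657, 21.790.
Standard weights: 0.50, 0.06, 0.44.
Redcliff: 0.5000×165.887 + 0.0600×187.685 + 0.4400×24.195 = 104.8504 per 1,000.
Kingsport: 0.5000×206.364 + 0.0600×159.657 + 0.4400×21.790 = 122.3489 per 1,000.
Difference = 104.8504 − 122.3489 = -17.4985.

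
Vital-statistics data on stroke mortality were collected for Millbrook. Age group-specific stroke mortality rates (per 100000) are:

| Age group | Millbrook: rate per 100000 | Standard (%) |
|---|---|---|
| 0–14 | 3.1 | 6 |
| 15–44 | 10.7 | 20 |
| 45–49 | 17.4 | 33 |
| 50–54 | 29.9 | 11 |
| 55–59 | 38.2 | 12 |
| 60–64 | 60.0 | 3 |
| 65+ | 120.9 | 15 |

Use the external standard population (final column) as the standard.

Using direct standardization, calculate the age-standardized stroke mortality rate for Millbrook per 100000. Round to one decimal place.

Standard weights: 0.06, 0.20, 0.33, 0.11, 0.12, 0.03, 0.15.
Standardized rate: 0.0600×3.1 + 0.2000×10.7 + 0.3300×17.4 + 0.1100×29.9 + 0.1200×38.2 + 0.0300×60.0 + 0.1500×120.9 = 35.8760 per 100000.

35.9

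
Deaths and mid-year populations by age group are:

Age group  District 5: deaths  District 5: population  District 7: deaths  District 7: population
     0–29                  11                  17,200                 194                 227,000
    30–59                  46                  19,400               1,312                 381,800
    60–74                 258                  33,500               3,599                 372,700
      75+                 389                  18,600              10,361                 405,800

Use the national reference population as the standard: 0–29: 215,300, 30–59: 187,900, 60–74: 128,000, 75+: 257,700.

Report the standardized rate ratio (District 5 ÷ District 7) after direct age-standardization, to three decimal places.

0.805

Age-specific rates per 1,000 for District 5: 0.640, 2.371, 7.701, 20.914.
For District 7: 0.855, 3.436, 9.657, 25.532.
Standard total = 788,900; weights = 0.2729, 0.2382, 0.1623, 0.3267.
District 5: 0.2729×0.640 + 0.2382×2.371 + 0.1623×7.701 + 0.3267×20.914 = 8.8206 per 1,000.
District 7: 0.2729×0.855 + 0.2382×3.436 + 0.1623×9.657 + 0.3267×25.532 = 10.9588 per 1,000.
Ratio = 8.8206 ÷ 10.9588 = 0.80488.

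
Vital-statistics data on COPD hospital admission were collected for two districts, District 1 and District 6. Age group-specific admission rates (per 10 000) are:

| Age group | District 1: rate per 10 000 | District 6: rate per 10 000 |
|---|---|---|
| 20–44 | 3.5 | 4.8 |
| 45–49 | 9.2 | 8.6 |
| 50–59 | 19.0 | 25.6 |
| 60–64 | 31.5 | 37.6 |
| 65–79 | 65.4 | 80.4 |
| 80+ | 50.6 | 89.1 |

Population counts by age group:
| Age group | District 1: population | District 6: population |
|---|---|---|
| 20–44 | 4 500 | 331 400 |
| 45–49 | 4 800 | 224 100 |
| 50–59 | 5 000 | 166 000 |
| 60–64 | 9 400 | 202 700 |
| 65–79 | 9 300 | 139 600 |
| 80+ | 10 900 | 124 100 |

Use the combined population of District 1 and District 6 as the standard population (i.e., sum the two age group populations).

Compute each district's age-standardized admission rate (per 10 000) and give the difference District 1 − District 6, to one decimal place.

Combined standard total = 1 231 800; weights = 0.2727, 0.1858, 0.1388, 0.1722, 0.1209, 0.1096.
District 1: 0.2727×3.5 + 0.1858×9.2 + 0.1388×19.0 + 0.1722×31.5 + 0.1209×65.4 + 0.1096×50.6 = 24.1766 per 10 000.
District 6: 0.2727×4.8 + 0.1858×8.6 + 0.1388×25.6 + 0.1722×37.6 + 0.1209×80.4 + 0.1096×89.1 = 32.4188 per 10 000.
Difference = 24.1766 − 32.4188 = -8.2422.

-8.2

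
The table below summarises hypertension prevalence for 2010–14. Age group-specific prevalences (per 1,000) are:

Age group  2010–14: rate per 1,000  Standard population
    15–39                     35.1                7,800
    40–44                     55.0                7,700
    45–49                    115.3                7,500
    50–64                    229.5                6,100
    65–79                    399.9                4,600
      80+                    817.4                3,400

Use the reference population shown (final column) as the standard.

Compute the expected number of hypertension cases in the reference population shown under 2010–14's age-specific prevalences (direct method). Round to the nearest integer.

Expected hypertension cases = Σ (standard pop × age-specific rate ÷ 1,000)
= 7,800×35.1/1,000 + 7,700×55.0/1,000 + 7,500×115.3/1,000 + 6,100×229.5/1,000 + 4,600×399.9/1,000 + 3,400×817.4/1,000
= 273.78 + 423.50 + 864.75 + 1399.95 + 1839.54 + 2779.16 = 7580.68.

7581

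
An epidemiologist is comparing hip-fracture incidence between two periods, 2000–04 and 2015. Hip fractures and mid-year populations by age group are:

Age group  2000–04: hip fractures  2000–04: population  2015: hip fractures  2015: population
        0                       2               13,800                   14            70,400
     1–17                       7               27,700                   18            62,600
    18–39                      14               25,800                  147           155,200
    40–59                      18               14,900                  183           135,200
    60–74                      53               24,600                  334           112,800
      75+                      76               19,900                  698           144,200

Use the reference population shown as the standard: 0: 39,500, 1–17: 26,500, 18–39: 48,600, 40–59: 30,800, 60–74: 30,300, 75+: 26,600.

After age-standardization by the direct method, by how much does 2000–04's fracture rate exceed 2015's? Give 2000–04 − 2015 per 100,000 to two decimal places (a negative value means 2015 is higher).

-38.95

Age-specific rates per 100,000 for 2000–04: 14.49, 25.27, 54.26, 120.81, 215.45, 381.91.
For 2015: 19.89, 28.75, 94.72, 135.36, 296.10, 484.05.
Standard total = 202,300; weights = 0.1953, 0.1310, 0.2402, 0.1522, 0.1498, 0.1315.
2000–04: 0.1953×14.49 + 0.1310×25.27 + 0.2402×54.26 + 0.1522×120.81 + 0.1498×215.45 + 0.1315×381.91 = 120.0544 per 100,000.
2015: 0.1953×19.89 + 0.1310×28.75 + 0.2402×94.72 + 0.1522×135.36 + 0.1498×296.10 + 0.1315×484.05 = 159.0073 per 100,000.
Difference = 120.0544 − 159.0073 = -38.9530.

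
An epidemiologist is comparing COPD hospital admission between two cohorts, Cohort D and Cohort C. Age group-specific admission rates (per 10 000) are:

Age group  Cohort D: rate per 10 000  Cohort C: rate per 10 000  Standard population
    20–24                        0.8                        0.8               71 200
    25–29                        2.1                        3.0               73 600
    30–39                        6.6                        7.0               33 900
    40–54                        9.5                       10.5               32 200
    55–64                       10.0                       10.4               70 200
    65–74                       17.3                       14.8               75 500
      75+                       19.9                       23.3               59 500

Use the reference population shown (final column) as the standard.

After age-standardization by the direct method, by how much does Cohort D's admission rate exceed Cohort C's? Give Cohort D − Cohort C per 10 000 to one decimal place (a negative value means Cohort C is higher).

-0.4

Standard total = 416 100; weights = 0.1711, 0.1769, 0.0815, 0.0774, 0.1687, 0.1814, 0.1430.
Cohort D: 0.1711×0.8 + 0.1769×2.1 + 0.0815×6.6 + 0.0774×9.5 + 0.1687×10.0 + 0.1814×17.3 + 0.1430×19.9 = 9.4529 per 10 000.
Cohort C: 0.1711×0.8 + 0.1769×3.0 + 0.0815×7.0 + 0.0774×10.5 + 0.1687×10.4 + 0.1814×14.8 + 0.1430×23.3 = 9.8221 per 10 000.
Difference = 9.4529 − 9.8221 = -0.3692.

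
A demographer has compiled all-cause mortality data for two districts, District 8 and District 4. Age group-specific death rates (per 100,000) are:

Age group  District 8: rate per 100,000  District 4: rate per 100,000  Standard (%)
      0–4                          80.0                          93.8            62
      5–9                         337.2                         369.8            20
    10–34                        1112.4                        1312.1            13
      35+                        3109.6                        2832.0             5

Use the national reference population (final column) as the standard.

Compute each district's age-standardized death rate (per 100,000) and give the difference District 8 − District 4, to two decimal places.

Standard weights: 0.62, 0.20, 0.13, 0.05.
District 8: 0.6200×80.0 + 0.2000×337.2 + 0.1300×1112.4 + 0.0500×3109.6 = 417.1320 per 100,000.
District 4: 0.6200×93.8 + 0.2000×369.8 + 0.1300×1312.1 + 0.0500×2832.0 = 444.2890 per 100,000.
Difference = 417.1320 − 444.2890 = -27.1570.

-27.16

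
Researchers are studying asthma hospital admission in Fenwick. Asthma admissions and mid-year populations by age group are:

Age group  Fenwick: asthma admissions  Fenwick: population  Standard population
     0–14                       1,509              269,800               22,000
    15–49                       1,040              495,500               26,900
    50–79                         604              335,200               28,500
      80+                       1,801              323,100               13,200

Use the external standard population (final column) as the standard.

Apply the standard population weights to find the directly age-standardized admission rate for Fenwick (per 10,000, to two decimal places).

33.60

Age-specific rates per 10,000 for Fenwick: 55.93, 20.99, 18.02, 55.74.
Standard total = 90,600; weights = 0.2428, 0.2969, 0.3146, 0.1457.
Standardized rate: 0.2428×55.93 + 0.2969×20.99 + 0.3146×18.02 + 0.1457×55.74 = 33.6026 per 10,000.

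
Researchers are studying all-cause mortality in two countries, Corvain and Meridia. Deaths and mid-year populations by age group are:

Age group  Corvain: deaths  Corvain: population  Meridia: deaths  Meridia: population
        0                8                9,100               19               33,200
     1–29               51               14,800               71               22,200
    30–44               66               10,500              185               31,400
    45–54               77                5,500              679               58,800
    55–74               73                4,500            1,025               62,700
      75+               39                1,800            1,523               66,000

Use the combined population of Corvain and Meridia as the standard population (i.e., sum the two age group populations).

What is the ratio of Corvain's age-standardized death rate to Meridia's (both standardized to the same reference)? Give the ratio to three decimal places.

1.024

Age-specific rates per 100,000 for Corvain: 87.91, 344.59, 628.57, 1400.00, 1622.22, 2166.67.
For Meridia: 57.23, 319.82, 589.17, 1154.76, 1634.77, 2307.58.
Combined standard total = 320,500; weights = 0.1320, 0.1154, 0.1307, 0.2006, 0.2097, 0.2115.
Corvain: 0.1320×87.91 + 0.1154×344.59 + 0.1307×628.57 + 0.2006×1400.00 + 0.2097×1622.22 + 0.2115×2166.67 = 1212.9147 per 100,000.
Meridia: 0.1320×57.23 + 0.1154×319.82 + 0.1307×589.17 + 0.2006×1154.76 + 0.2097×1634.77 + 0.2115×2307.58 = 1184.0927 per 100,000.
Ratio = 1212.9147 ÷ 1184.0927 = 1.02434.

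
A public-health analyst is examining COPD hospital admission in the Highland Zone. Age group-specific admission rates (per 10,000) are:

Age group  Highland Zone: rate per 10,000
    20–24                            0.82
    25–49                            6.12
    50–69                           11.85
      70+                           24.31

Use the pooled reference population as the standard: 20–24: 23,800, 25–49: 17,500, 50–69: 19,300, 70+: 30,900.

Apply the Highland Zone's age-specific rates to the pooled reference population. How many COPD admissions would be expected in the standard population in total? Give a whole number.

Expected COPD admissions = Σ (standard pop × age-specific rate ÷ 10,000)
= 23,800×0.82/10,000 + 17,500×6.12/10,000 + 19,300×11.85/10,000 + 30,900×24.31/10,000
= 1.95 + 10.71 + 22.87 + 75.12 = 110.65.

111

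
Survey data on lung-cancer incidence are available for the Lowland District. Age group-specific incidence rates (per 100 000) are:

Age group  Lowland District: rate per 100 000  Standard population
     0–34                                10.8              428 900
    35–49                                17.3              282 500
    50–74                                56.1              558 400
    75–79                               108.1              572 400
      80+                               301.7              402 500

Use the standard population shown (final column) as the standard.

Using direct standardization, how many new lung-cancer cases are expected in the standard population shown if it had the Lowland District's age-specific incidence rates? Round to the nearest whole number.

2242

Expected new lung-cancer cases = Σ (standard pop × age-specific rate ÷ 100 000)
= 428 900×10.8/100 000 + 282 500×17.3/100 000 + 558 400×56.1/100 000 + 572 400×108.1/100 000 + 402 500×301.7/100 000
= 46.32 + 48.87 + 313.26 + 618.76 + 1214.34 = 2241.56.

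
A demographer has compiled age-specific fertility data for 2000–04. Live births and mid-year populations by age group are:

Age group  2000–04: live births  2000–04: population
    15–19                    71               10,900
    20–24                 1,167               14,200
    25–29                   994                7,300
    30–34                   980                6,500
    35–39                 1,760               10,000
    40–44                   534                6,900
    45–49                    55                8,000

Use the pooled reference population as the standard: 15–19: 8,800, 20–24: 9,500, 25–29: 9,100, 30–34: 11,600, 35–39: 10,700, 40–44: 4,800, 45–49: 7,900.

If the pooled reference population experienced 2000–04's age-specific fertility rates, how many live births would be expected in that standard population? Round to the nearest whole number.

Age-specific rates per 1,000 for 2000–04: 6.514, 82.183, 136.164, 150.769, 176.000, 77.391, 6.875.
Expected live births = Σ (standard pop × age-specific rate ÷ 1,000)
= 8,800×6.514/1,000 + 9,500×82.183/1,000 + 9,100×136.164/1,000 + 11,600×150.769/1,000 + 10,700×176.000/1,000 + 4,800×77.391/1,000 + 7,900×6.875/1,000
= 57.32 + 780.74 + 1239.10 + 1748.92 + 1883.20 + 371.48 + 54.31 = 6135.07.

6135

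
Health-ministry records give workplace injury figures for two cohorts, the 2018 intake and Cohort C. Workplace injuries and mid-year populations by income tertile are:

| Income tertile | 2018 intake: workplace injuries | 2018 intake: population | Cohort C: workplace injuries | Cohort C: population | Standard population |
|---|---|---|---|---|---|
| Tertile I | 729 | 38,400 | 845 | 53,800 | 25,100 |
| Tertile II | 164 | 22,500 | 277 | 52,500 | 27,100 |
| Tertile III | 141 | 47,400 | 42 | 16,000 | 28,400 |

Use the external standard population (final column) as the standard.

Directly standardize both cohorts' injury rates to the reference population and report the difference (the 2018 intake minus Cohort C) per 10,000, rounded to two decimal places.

18.21

Income-specific rates per 10,000 for the 2018 intake: 189.84, 72.89, 29.75.
For Cohort C: 157.06, 52.76, 26.25.
Standard total = 80,600; weights = 0.3114, 0.3362, 0.3524.
The 2018 intake: 0.3114×189.84 + 0.3362×72.89 + 0.3524×29.75 = 94.1089 per 10,000.
Cohort C: 0.3114×157.06 + 0.3362×52.76 + 0.3524×26.25 = 75.9012 per 10,000.
Difference = 94.1089 − 75.9012 = 18.2077.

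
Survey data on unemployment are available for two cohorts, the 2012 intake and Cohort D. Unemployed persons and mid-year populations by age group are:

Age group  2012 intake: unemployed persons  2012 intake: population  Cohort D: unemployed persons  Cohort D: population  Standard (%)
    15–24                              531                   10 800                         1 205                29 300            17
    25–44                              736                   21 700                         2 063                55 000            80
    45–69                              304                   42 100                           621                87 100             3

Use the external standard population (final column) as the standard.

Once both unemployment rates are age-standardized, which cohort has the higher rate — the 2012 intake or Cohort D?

Age-specific rates per 1 000 for the 2012 intake: 49.167, 33.917, 7.221.
For Cohort D: 41.126, 37.509, 7.130.
Standard weights: 0.17, 0.80, 0.03.
The 2012 intake: 0.1700×49.167 + 0.8000×33.917 + 0.0300×7.221 = 35.7086 per 1 000.
Cohort D: 0.1700×41.126 + 0.8000×37.509 + 0.0300×7.130 = 37.2126 per 1 000.

Cohort D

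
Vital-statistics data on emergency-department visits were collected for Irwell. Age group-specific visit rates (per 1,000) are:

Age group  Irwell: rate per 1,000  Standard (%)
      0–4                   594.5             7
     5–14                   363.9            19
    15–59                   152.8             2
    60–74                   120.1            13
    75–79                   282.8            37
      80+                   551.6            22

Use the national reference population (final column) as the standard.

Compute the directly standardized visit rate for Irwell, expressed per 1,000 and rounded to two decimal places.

355.41

Standard weights: 0.07, 0.19, 0.02, 0.13, 0.37, 0.22.
Standardized rate: 0.0700×594.5 + 0.1900×363.9 + 0.0200×152.8 + 0.1300×120.1 + 0.3700×282.8 + 0.2200×551.6 = 355.4130 per 1,000.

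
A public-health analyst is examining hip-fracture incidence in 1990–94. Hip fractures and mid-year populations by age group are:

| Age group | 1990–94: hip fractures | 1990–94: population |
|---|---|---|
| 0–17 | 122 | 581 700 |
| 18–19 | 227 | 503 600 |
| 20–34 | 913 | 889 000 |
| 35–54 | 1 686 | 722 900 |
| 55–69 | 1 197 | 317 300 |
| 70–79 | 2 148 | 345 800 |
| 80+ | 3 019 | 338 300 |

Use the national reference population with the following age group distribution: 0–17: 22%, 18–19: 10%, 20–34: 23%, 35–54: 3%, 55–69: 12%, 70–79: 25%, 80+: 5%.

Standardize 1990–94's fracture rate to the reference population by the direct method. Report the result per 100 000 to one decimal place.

284.9

Age-specific rates per 100 000 for 1990–94: 20.97, 45.08, 102.70, 233.23, 377.25, 621.17, 892.40.
Standard weights: 0.22, 0.10, 0.23, 0.03, 0.12, 0.25, 0.05.
Standardized rate: 0.2200×20.97 + 0.1000×45.08 + 0.2300×102.70 + 0.0300×233.23 + 0.1200×377.25 + 0.2500×621.17 + 0.0500×892.40 = 284.9210 per 100 000.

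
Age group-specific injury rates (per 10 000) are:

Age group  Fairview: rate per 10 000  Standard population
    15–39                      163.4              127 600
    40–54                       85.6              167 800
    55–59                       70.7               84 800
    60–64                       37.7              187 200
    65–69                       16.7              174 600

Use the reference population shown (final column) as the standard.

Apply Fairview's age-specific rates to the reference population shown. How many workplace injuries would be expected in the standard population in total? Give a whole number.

5118

Expected workplace injuries = Σ (standard pop × age-specific rate ÷ 10 000)
= 127 600×163.4/10 000 + 167 800×85.6/10 000 + 84 800×70.7/10 000 + 187 200×37.7/10 000 + 174 600×16.7/10 000
= 2084.98 + 1436.37 + 599.54 + 705.74 + 291.58 = 5118.21.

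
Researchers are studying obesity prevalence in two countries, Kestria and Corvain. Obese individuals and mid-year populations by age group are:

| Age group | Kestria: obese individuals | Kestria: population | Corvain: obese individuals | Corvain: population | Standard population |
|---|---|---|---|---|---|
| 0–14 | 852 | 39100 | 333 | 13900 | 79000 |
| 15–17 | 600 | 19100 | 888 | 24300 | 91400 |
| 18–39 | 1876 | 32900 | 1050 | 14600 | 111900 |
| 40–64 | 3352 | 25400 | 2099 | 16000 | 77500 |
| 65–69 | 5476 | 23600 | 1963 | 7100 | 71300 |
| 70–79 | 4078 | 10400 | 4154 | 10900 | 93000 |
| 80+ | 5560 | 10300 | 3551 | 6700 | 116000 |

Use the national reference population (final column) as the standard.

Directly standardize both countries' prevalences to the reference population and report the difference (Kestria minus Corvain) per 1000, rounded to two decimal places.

Age-specific rates per 1000 for Kestria: 21.790, 31.414, 57.021, 131.969, 232.034, 392.115, 539.806.
For Corvain: 23.957, 36.543, 71.918, 131.188, 276.479, 381.101, 530.000.
Standard total = 640100; weights = 0.1234, 0.1428, 0.1748, 0.1211, 0.1114, 0.1453, 0.1812.
Kestria: 0.1234×21.790 + 0.1428×31.414 + 0.1748×57.021 + 0.1211×131.969 + 0.1114×232.034 + 0.1453×392.115 + 0.1812×539.806 = 213.7621 per 1000.
Corvain: 0.1234×23.957 + 0.1428×36.543 + 0.1748×71.918 + 0.1211×131.188 + 0.1114×276.479 + 0.1453×381.101 + 0.1812×530.000 = 218.8449 per 1000.
Difference = 213.7621 − 218.8449 = -5.0828.

-5.08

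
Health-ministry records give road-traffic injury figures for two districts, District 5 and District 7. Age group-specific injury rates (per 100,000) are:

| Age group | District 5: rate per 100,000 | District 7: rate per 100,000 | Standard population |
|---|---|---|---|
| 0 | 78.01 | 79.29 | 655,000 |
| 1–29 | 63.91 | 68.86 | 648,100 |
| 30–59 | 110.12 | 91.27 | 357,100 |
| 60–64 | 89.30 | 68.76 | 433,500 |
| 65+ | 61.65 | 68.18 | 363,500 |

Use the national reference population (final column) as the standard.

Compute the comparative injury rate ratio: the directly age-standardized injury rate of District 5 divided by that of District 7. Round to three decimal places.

Standard total = 2,457,200; weights = 0.2666, 0.2638, 0.1453, 0.1764, 0.1479.
District 5: 0.2666×78.01 + 0.2638×63.91 + 0.1453×110.12 + 0.1764×89.30 + 0.1479×61.65 = 78.5291 per 100,000.
District 7: 0.2666×79.29 + 0.2638×68.86 + 0.1453×91.27 + 0.1764×68.76 + 0.1479×68.18 = 74.7788 per 100,000.
Ratio = 78.5291 ÷ 74.7788 = 1.05015.

1.050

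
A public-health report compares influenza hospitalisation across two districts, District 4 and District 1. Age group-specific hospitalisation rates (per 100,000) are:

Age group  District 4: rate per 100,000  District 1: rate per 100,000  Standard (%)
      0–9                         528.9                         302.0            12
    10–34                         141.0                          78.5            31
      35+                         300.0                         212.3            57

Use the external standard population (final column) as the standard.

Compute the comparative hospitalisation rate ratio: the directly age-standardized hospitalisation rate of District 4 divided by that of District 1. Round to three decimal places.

Standard weights: 0.12, 0.31, 0.57.
District 4: 0.1200×528.9 + 0.3100×141.0 + 0.5700×300.0 = 278.1780 per 100,000.
District 1: 0.1200×302.0 + 0.3100×78.5 + 0.5700×212.3 = 181.5860 per 100,000.
Ratio = 278.1780 ÷ 181.5860 = 1.53194.

1.532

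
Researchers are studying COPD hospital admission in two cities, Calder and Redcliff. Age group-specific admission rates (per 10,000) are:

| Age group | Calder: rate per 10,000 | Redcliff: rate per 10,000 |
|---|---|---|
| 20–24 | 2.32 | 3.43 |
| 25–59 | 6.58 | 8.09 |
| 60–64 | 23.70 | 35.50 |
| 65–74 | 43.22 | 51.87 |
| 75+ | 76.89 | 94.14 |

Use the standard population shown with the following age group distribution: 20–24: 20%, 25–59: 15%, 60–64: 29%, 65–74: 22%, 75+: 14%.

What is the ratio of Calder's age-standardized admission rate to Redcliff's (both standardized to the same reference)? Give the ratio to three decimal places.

0.777

Standard weights: 0.20, 0.15, 0.29, 0.22, 0.14.
Calder: 0.2000×2.32 + 0.1500×6.58 + 0.2900×23.70 + 0.2200×43.22 + 0.1400×76.89 = 28.5970 per 10,000.
Redcliff: 0.2000×3.43 + 0.1500×8.09 + 0.2900×35.50 + 0.2200×51.87 + 0.1400×94.14 = 36.7855 per 10,000.
Ratio = 28.5970 ÷ 36.7855 = 0.77740.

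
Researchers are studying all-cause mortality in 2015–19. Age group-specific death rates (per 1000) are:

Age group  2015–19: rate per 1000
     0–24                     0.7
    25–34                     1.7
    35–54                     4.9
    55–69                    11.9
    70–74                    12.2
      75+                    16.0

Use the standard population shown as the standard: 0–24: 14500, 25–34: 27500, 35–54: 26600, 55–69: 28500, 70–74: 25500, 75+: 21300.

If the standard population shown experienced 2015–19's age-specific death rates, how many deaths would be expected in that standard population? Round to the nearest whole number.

1178

Expected deaths = Σ (standard pop × age-specific rate ÷ 1000)
= 14500×0.7/1000 + 27500×1.7/1000 + 26600×4.9/1000 + 28500×11.9/1000 + 25500×12.2/1000 + 21300×16.0/1000
= 10.15 + 46.75 + 130.34 + 339.15 + 311.10 + 340.80 = 1178.29.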